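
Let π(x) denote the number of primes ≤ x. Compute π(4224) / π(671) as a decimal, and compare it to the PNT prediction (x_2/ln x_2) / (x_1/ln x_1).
π(4224)/π(671) = 578/121 ≈ 4.7769;  PNT prediction ≈ 4.9078.

π(671) = 121 and π(4224) = 578, so π(4224)/π(671) ≈ 4.7769. The PNT-predicted ratio is (4224/ln(4224)) / (671/ln(671)) ≈ 4.9078. The two agree to within a few percent, as expected.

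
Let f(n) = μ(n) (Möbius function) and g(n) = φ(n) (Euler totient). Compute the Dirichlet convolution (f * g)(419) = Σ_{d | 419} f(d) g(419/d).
(μ * φ)(419) = 417

Divisors of 419: [1, 419]. For each d | 419:
  d = 1: μ(1) · φ(419/1) = 1 · 418 = 418
  d = 419: μ(419) · φ(419/419) = -1 · 1 = -1
Summing: (μ * φ)(419) = 418 + -1 = 417.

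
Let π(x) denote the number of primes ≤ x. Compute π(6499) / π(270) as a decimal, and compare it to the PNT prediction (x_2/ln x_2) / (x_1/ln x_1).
π(6499)/π(270) = 842/57 ≈ 14.7719;  PNT prediction ≈ 15.3491.

π(270) = 57 and π(6499) = 842, so π(6499)/π(270) ≈ 14.7719. The PNT-predicted ratio is (6499/ln(6499)) / (270/ln(270)) ≈ 15.3491. The two agree to within a few percent, as expected.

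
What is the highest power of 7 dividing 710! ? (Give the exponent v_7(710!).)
v_7(710!) = 117

Legendre's formula: v_p(n!) = Σ_{k ≥ 1} ⌊n / p^k⌋. For p = 7, n = 710, the terms are:
  ⌊710/7^1⌋ = ⌊710/7⌋ = 101
  ⌊710/7^2⌋ = ⌊710/49⌋ = 14
  ⌊710/7^3⌋ = ⌊710/343⌋ = 2
(the next term ⌊710/7^4⌋ = 0, terminating the sum). Summing: v_7(710!) = 101 + 14 + 2 = 117.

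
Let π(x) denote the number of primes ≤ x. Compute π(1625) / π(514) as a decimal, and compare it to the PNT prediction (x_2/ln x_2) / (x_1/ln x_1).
π(1625)/π(514) = 257/97 ≈ 2.6495;  PNT prediction ≈ 2.6693.

π(514) = 97 and π(1625) = 257, so π(1625)/π(514) ≈ 2.6495. The PNT-predicted ratio is (1625/ln(1625)) / (514/ln(514)) ≈ 2.6693. The two agree to within a few percent, as expected.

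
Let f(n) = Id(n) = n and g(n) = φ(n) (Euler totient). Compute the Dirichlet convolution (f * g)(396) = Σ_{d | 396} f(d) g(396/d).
(Id * φ)(396) = 3528

Divisors of 396: [1, 2, 3, 4, 6, 9, 11, 12, 18, 22, 33, 36, 44, 66, 99, 132, 198, 396]. For each d | 396:
  d = 1: Id(1) · φ(396/1) = 1 · 120 = 120
  d = 2: Id(2) · φ(396/2) = 2 · 60 = 120
  d = 3: Id(3) · φ(396/3) = 3 · 40 = 120
  d = 4: Id(4) · φ(396/4) = 4 · 60 = 240
  d = 6: Id(6) · φ(396/6) = 6 · 20 = 120
  d = 9: Id(9) · φ(396/9) = 9 · 20 = 180
  d = 11: Id(11) · φ(396/11) = 11 · 12 = 132
  d = 12: Id(12) · φ(396/12) = 12 · 20 = 240
  d = 18: Id(18) · φ(396/18) = 18 · 10 = 180
  d = 22: Id(22) · φ(396/22) = 22 · 6 = 132
  d = 33: Id(33) · φ(396/33) = 33 · 4 = 132
  d = 36: Id(36) · φ(396/36) = 36 · 10 = 360
  d = 44: Id(44) · φ(396/44) = 44 · 6 = 264
  d = 66: Id(66) · φ(396/66) = 66 · 2 = 132
  d = 99: Id(99) · φ(396/99) = 99 · 2 = 198
  d = 132: Id(132) · φ(396/132) = 132 · 2 = 264
  d = 198: Id(198) · φ(396/198) = 198 · 1 = 198
  d = 396: Id(396) · φ(396/396) = 396 · 1 = 396
Summing: (Id * φ)(396) = 120 + 120 + 120 + 240 + 120 + 180 + 132 + 240 + 180 + 132 + 132 + 360 + 264 + 132 + 198 + 264 + 198 + 396 = 3528.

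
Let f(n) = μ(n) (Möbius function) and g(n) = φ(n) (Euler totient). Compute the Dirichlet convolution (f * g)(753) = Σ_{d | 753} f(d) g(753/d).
(μ * φ)(753) = 249

Divisors of 753: [1, 3, 251, 753]. For each d | 753:
  d = 1: μ(1) · φ(753/1) = 1 · 500 = 500
  d = 3: μ(3) · φ(753/3) = -1 · 250 = -250
  d = 251: μ(251) · φ(753/251) = -1 · 2 = -2
  d = 753: μ(753) · φ(753/753) = 1 · 1 = 1
Summing: (μ * φ)(753) = 500 + -250 + -2 + 1 = 249.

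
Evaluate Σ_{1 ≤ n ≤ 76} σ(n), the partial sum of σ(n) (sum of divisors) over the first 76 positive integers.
Σ_{n ≤ 76} σ(n) = 4784

Compute σ(n) for each 1 ≤ n ≤ 76: σ(1) = 1, σ(2) = 3, σ(3) = 4, σ(4) = 7, σ(5) = 6, σ(6) = 12, σ(7) = 8, σ(8) = 15, σ(9) = 13, σ(10) = 18, σ(11) = 12, σ(12) = 28, σ(13) = 14, σ(14) = 24, σ(15) = 24, σ(16) = 31, σ(17) = 18, σ(18) = 39, σ(19) = 20, σ(20) = 42, σ(21) = 32, σ(22) = 36, σ(23) = 24, σ(24) = 60, σ(25) = 31, σ(26) = 42, σ(27) = 40, σ(28) = 56, σ(29) = 30, σ(30) = 72, σ(31) = 32, σ(32) = 63, σ(33) = 48, σ(34) = 54, σ(35) = 48, σ(36) = 91, σ(37) = 38, σ(38) = 60, σ(39) = 56, σ(40) = 90, σ(41) = 42, σ(42) = 96, σ(43) = 44, σ(44) = 84, σ(45) = 78, σ(46) = 72, σ(47) = 48, σ(48) = 124, σ(49) = 57, σ(50) = 93, σ(51) = 72, σ(52) = 98, σ(53) = 54, σ(54) = 120, σ(55) = 72, σ(56) = 120, σ(57) = 80, σ(58) = 90, σ(59) = 60, σ(60) = 168, σ(61) = 62, σ(62) = 96, σ(63) = 104, σ(64) = 127, σ(65) = 84, σ(66) = 144, σ(67) = 68, σ(68) = 126, σ(69) = 96, σ(70) = 144, σ(71) = 72, σ(72) = 195, σ(73) = 74, σ(74) = 114, σ(75) = 124, σ(76) = 140. Summing all 76 values: 4784. (Average order: Σ_{n ≤ x} σ(n) ~ (π²/12) x². For x = 76, (π²/12)·76² ≈ 4750.57.)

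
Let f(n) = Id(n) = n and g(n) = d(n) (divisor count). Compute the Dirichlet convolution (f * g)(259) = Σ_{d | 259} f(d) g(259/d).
(Id * d)(259) = 351

Divisors of 259: [1, 7, 37, 259]. For each d | 259:
  d = 1: Id(1) · d(259/1) = 1 · 4 = 4
  d = 7: Id(7) · d(259/7) = 7 · 2 = 14
  d = 37: Id(37) · d(259/37) = 37 · 2 = 74
  d = 259: Id(259) · d(259/259) = 259 · 1 = 259
Summing: (Id * d)(259) = 4 + 14 + 74 + 259 = 351.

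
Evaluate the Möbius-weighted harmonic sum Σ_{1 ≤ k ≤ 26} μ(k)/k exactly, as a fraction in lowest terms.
Σ μ(k)/k = 4165258/111546435

Values of μ(k) for 1 ≤ k ≤ 26: μ(1) = 1, μ(2) = -1, μ(3) = -1, μ(5) = -1, μ(6) = 1, μ(7) = -1, μ(10) = 1, μ(11) = -1, μ(13) = -1, μ(14) = 1, μ(15) = 1, μ(17) = -1, μ(19) = -1, μ(21) = 1, μ(22) = 1, μ(23) = -1, μ(26) = 1, with μ = 0 on non-squarefree integers. Summing μ(k)/k for k where μ(k) ≠ 0 gives 4165258/111546435 ≈ 0.0373. (PNT ⟺ this sum → 0 as n → ∞.)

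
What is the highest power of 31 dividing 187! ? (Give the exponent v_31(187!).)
v_31(187!) = 6

Legendre's formula: v_p(n!) = Σ_{k ≥ 1} ⌊n / p^k⌋. For p = 31, n = 187, the terms are:
  ⌊187/31^1⌋ = ⌊187/31⌋ = 6
(the next term ⌊187/31^2⌋ = 0, terminating the sum). Summing: v_31(187!) = 6 = 6.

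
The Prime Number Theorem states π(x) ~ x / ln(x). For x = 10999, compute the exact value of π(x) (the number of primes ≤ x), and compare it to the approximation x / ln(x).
π(10999) = 1335;  x/ln(x) ≈ 1181.98;  relative error ≈ 11.46%.

Directly count primes up to 10999: π(10999) = 1335. The PNT approximation gives 10999/ln(10999) ≈ 10999/9.30556 ≈ 1181.98. Relative error (π(x) − x/ln(x)) / π(x) ≈ 11.46%; the approximation is known to undercount slightly (Li(x) is a better estimate).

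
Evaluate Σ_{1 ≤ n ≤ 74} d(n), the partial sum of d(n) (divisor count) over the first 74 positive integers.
Σ_{n ≤ 74} d(n) = 332

Compute d(n) for each 1 ≤ n ≤ 74: d(1) = 1, d(2) = 2, d(3) = 2, d(4) = 3, d(5) = 2, d(6) = 4, d(7) = 2, d(8) = 4, d(9) = 3, d(10) = 4, d(11) = 2, d(12) = 6, d(13) = 2, d(14) = 4, d(15) = 4, d(16) = 5, d(17) = 2, d(18) = 6, d(19) = 2, d(20) = 6, d(21) = 4, d(22) = 4, d(23) = 2, d(24) = 8, d(25) = 3, d(26) = 4, d(27) = 4, d(28) = 6, d(29) = 2, d(30) = 8, d(31) = 2, d(32) = 6, d(33) = 4, d(34) = 4, d(35) = 4, d(36) = 9, d(37) = 2, d(38) = 4, d(39) = 4, d(40) = 8, d(41) = 2, d(42) = 8, d(43) = 2, d(44) = 6, d(45) = 6, d(46) = 4, d(47) = 2, d(48) = 10, d(49) = 3, d(50) = 6, d(51) = 4, d(52) = 6, d(53) = 2, d(54) = 8, d(55) = 4, d(56) = 8, d(57) = 4, d(58) = 4, d(59) = 2, d(60) = 12, d(61) = 2, d(62) = 4, d(63) = 6, d(64) = 7, d(65) = 4, d(66) = 8, d(67) = 2, d(68) = 6, d(69) = 4, d(70) = 8, d(71) = 2, d(72) = 12, d(73) = 2, d(74) = 4. Summing all 74 values: 332. (Dirichlet's divisor formula: Σ_{n ≤ x} d(n) = x ln(x) + (2γ − 1) x + O(√x). For x = 74, the asymptotic estimate is ≈ 329.93.)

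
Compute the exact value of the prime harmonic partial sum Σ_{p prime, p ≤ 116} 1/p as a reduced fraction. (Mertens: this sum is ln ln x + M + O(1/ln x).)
Σ 1/p = 58472171373748331322981543916880425472323867753/31610054640417607788145206291543662493274686990

π(116) = 30, so the primes ≤ 116 are [2, 3, 5, 7, 11, 13, 17, 19, 23, 29, 31, 37, 41, 43, 47, 53, 59, 61, 67, 71, 73, 79, 83, 89, 97, 101, 103, 107, 109, 113]. Summing 1/p over these primes: 58472171373748331322981543916880425472323867753/31610054640417607788145206291543662493274686990 ≈ 1.8498. Mertens estimate ln ln(116) + 0.2615 ≈ 1.8204.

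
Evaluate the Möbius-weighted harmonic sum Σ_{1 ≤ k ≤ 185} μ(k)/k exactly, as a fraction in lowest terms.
Σ μ(k)/k = -4481120979852480116694118773007716790549280440823659912246175579060127/899557715467591630453369012945614634379252921727391775909918599930435715

Values of μ(k) for 1 ≤ k ≤ 185: μ(1) = 1, μ(2) = -1, μ(3) = -1, μ(5) = -1, μ(6) = 1, μ(7) = -1, μ(10) = 1, μ(11) = -1, μ(13) = -1, μ(14) = 1, μ(15) = 1, μ(17) = -1, μ(19) = -1, μ(21) = 1, μ(22) = 1, μ(23) = -1, μ(26) = 1, μ(29) = -1, μ(30) = -1, μ(31) = -1, μ(33) = 1, μ(34) = 1, μ(35) = 1, μ(37) = -1, μ(38) = 1, μ(39) = 1, μ(41) = -1, μ(42) = -1, μ(43) = -1, μ(46) = 1, μ(47) = -1, μ(51) = 1, μ(53) = -1, μ(55) = 1, μ(57) = 1, μ(58) = 1, μ(59) = -1, μ(61) = -1, μ(62) = 1, μ(65) = 1, μ(66) = -1, μ(67) = -1, μ(69) = 1, μ(70) = -1, μ(71) = -1, μ(73) = -1, μ(74) = 1, μ(77) = 1, μ(78) = -1, μ(79) = -1, μ(82) = 1, μ(83) = -1, μ(85) = 1, μ(86) = 1, μ(87) = 1, μ(89) = -1, μ(91) = 1, μ(93) = 1, μ(94) = 1, μ(95) = 1, μ(97) = -1, μ(101) = -1, μ(102) = -1, μ(103) = -1, μ(105) = -1, μ(106) = 1, μ(107) = -1, μ(109) = -1, μ(110) = -1, μ(111) = 1, μ(113) = -1, μ(114) = -1, μ(115) = 1, μ(118) = 1, μ(119) = 1, μ(122) = 1, μ(123) = 1, μ(127) = -1, μ(129) = 1, μ(130) = -1, μ(131) = -1, μ(133) = 1, μ(134) = 1, μ(137) = -1, μ(138) = -1, μ(139) = -1, μ(141) = 1, μ(142) = 1, μ(143) = 1, μ(145) = 1, μ(146) = 1, μ(149) = -1, μ(151) = -1, μ(154) = -1, μ(155) = 1, μ(157) = -1, μ(158) = 1, μ(159) = 1, μ(161) = 1, μ(163) = -1, μ(165) = -1, μ(166) = 1, μ(167) = -1, μ(170) = -1, μ(173) = -1, μ(174) = -1, μ(177) = 1, μ(178) = 1, μ(179) = -1, μ(181) = -1, μ(182) = -1, μ(183) = 1, μ(185) = 1, with μ = 0 on non-squarefree integers. Summing μ(k)/k for k where μ(k) ≠ 0 gives -4481120979852480116694118773007716790549280440823659912246175579060127/899557715467591630453369012945614634379252921727391775909918599930435715 ≈ -0.0050. (PNT ⟺ this sum → 0 as n → ∞.)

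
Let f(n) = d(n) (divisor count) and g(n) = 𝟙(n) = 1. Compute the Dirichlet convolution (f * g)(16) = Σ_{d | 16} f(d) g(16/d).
(d * 𝟙)(16) = 15

Divisors of 16: [1, 2, 4, 8, 16]. For each d | 16:
  d = 1: d(1) · 𝟙(16/1) = 1 · 1 = 1
  d = 2: d(2) · 𝟙(16/2) = 2 · 1 = 2
  d = 4: d(4) · 𝟙(16/4) = 3 · 1 = 3
  d = 8: d(8) · 𝟙(16/8) = 4 · 1 = 4
  d = 16: d(16) · 𝟙(16/16) = 5 · 1 = 5
Summing: (d * 𝟙)(16) = 1 + 2 + 3 + 4 + 5 = 15.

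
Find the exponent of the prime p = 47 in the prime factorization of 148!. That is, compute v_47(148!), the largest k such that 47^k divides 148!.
v_47(148!) = 3

Legendre's formula: v_p(n!) = Σ_{k ≥ 1} ⌊n / p^k⌋. For p = 47, n = 148, the terms are:
  ⌊148/47^1⌋ = ⌊148/47⌋ = 3
(the next term ⌊148/47^2⌋ = 0, terminating the sum). Summing: v_47(148!) = 3 = 3.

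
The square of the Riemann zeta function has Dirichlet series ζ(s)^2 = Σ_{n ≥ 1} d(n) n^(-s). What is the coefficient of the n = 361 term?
d(361) = 3

ζ(s)^2 = (Σ 1/m^s)(Σ 1/k^s). The coefficient of 1/n^s in the product is the number of ordered pairs (m, k) with mk = n, which equals d(n). For n = 361, divisors are [1, 19, 361], so d(361) = 3.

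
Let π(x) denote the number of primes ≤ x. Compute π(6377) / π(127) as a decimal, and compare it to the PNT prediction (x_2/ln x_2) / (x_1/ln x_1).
π(6377)/π(127) = 831/31 ≈ 26.8065;  PNT prediction ≈ 27.7656.

π(127) = 31 and π(6377) = 831, so π(6377)/π(127) ≈ 26.8065. The PNT-predicted ratio is (6377/ln(6377)) / (127/ln(127)) ≈ 27.7656. The two agree to within a few percent, as expected.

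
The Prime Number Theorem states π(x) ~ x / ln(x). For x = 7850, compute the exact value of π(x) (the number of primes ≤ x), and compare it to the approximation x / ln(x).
π(7850) = 991;  x/ln(x) ≈ 875.31;  relative error ≈ 11.67%.

Directly count primes up to 7850: π(7850) = 991. The PNT approximation gives 7850/ln(7850) ≈ 7850/8.96827 ≈ 875.31. Relative error (π(x) − x/ln(x)) / π(x) ≈ 11.67%; the approximation is known to undercount slightly (Li(x) is a better estimate).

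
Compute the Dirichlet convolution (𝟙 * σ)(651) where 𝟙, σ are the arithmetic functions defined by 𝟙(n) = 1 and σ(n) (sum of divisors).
(𝟙 * σ)(651) = 1485

Divisors of 651: [1, 3, 7, 21, 31, 93, 217, 651]. For each d | 651:
  d = 1: 𝟙(1) · σ(651/1) = 1 · 1024 = 1024
  d = 3: 𝟙(3) · σ(651/3) = 1 · 256 = 256
  d = 7: 𝟙(7) · σ(651/7) = 1 · 128 = 128
  d = 21: 𝟙(21) · σ(651/21) = 1 · 32 = 32
  d = 31: 𝟙(31) · σ(651/31) = 1 · 32 = 32
  d = 93: 𝟙(93) · σ(651/93) = 1 · 8 = 8
  d = 217: 𝟙(217) · σ(651/217) = 1 · 4 = 4
  d = 651: 𝟙(651) · σ(651/651) = 1 · 1 = 1
Summing: (𝟙 * σ)(651) = 1024 + 256 + 128 + 32 + 32 + 8 + 4 + 1 = 1485.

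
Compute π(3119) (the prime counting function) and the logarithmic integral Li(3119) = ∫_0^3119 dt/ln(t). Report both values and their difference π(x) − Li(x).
π(3119) = 444;  Li(3119) ≈ 457.59;  π(x) − Li(x) ≈ -13.59.

Direct count of primes ≤ 3119 gives π(3119) = 444. Numerical evaluation of the logarithmic integral gives Li(3119) ≈ 457.59. The difference π(x) − Li(x) ≈ -13.59 is typically negative for small/moderate x (Li(x) overestimates), though Littlewood's theorem shows this sign changes infinitely often.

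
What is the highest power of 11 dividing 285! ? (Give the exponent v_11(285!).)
v_11(285!) = 27

Legendre's formula: v_p(n!) = Σ_{k ≥ 1} ⌊n / p^k⌋. For p = 11, n = 285, the terms are:
  ⌊285/11^1⌋ = ⌊285/11⌋ = 25
  ⌊285/11^2⌋ = ⌊285/121⌋ = 2
(the next term ⌊285/11^3⌋ = 0, terminating the sum). Summing: v_11(285!) = 25 + 2 = 27.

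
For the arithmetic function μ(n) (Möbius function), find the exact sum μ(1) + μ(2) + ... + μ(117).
Σ_{n ≤ 117} μ(n) = -5

Compute μ(n) for each 1 ≤ n ≤ 117: μ(1) = 1, μ(2) = -1, μ(3) = -1, μ(4) = 0, μ(5) = -1, μ(6) = 1, μ(7) = -1, μ(8) = 0, μ(9) = 0, μ(10) = 1, μ(11) = -1, μ(12) = 0, μ(13) = -1, μ(14) = 1, μ(15) = 1, μ(16) = 0, μ(17) = -1, μ(18) = 0, μ(19) = -1, μ(20) = 0, μ(21) = 1, μ(22) = 1, μ(23) = -1, μ(24) = 0, μ(25) = 0, μ(26) = 1, μ(27) = 0, μ(28) = 0, μ(29) = -1, μ(30) = -1, μ(31) = -1, μ(32) = 0, μ(33) = 1, μ(34) = 1, μ(35) = 1, μ(36) = 0, μ(37) = -1, μ(38) = 1, μ(39) = 1, μ(40) = 0, μ(41) = -1, μ(42) = -1, μ(43) = -1, μ(44) = 0, μ(45) = 0, μ(46) = 1, μ(47) = -1, μ(48) = 0, μ(49) = 0, μ(50) = 0, μ(51) = 1, μ(52) = 0, μ(53) = -1, μ(54) = 0, μ(55) = 1, μ(56) = 0, μ(57) = 1, μ(58) = 1, μ(59) = -1, μ(60) = 0, μ(61) = -1, μ(62) = 1, μ(63) = 0, μ(64) = 0, μ(65) = 1, μ(66) = -1, μ(67) = -1, μ(68) = 0, μ(69) = 1, μ(70) = -1, μ(71) = -1, μ(72) = 0, μ(73) = -1, μ(74) = 1, μ(75) = 0, μ(76) = 0, μ(77) = 1, μ(78) = -1, μ(79) = -1, μ(80) = 0, μ(81) = 0, μ(82) = 1, μ(83) = -1, μ(84) = 0, μ(85) = 1, μ(86) = 1, μ(87) = 1, μ(88) = 0, μ(89) = -1, μ(90) = 0, μ(91) = 1, μ(92) = 0, μ(93) = 1, μ(94) = 1, μ(95) = 1, μ(96) = 0, μ(97) = -1, μ(98) = 0, μ(99) = 0, μ(100) = 0, μ(101) = -1, μ(102) = -1, μ(103) = -1, μ(104) = 0, μ(105) = -1, μ(106) = 1, μ(107) = -1, μ(108) = 0, μ(109) = -1, μ(110) = -1, μ(111) = 1, μ(112) = 0, μ(113) = -1, μ(114) = -1, μ(115) = 1, μ(116) = 0, μ(117) = 0. Summing all 117 values: -5. (Mertens function M(x) = Σ_{n ≤ x} μ(n); on average M(x) should be small (PNT ⟺ M(x) = o(x)).)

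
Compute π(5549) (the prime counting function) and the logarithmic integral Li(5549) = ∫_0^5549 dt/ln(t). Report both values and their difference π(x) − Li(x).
π(5549) = 732;  Li(5549) ≈ 748.34;  π(x) − Li(x) ≈ -16.34.

Direct count of primes ≤ 5549 gives π(5549) = 732. Numerical evaluation of the logarithmic integral gives Li(5549) ≈ 748.34. The difference π(x) − Li(x) ≈ -16.34 is typically negative for small/moderate x (Li(x) overestimates), though Littlewood's theorem shows this sign changes infinitely often.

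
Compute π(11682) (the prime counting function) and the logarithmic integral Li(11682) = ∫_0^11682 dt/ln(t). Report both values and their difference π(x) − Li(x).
π(11682) = 1402;  Li(11682) ≈ 1427.19;  π(x) − Li(x) ≈ -25.19.

Direct count of primes ≤ 11682 gives π(11682) = 1402. Numerical evaluation of the logarithmic integral gives Li(11682) ≈ 1427.19. The difference π(x) − Li(x) ≈ -25.19 is typically negative for small/moderate x (Li(x) overestimates), though Littlewood's theorem shows this sign changes infinitely often.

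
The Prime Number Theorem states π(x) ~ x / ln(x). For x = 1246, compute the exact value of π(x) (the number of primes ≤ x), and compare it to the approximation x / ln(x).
π(1246) = 203;  x/ln(x) ≈ 174.81;  relative error ≈ 13.89%.

Directly count primes up to 1246: π(1246) = 203. The PNT approximation gives 1246/ln(1246) ≈ 1246/7.12769 ≈ 174.81. Relative error (π(x) − x/ln(x)) / π(x) ≈ 13.89%; the approximation is known to undercount slightly (Li(x) is a better estimate).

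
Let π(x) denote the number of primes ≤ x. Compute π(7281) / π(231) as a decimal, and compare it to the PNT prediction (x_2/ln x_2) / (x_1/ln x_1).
π(7281)/π(231) = 928/50 ≈ 18.5600;  PNT prediction ≈ 19.2895.

π(231) = 50 and π(7281) = 928, so π(7281)/π(231) ≈ 18.5600. The PNT-predicted ratio is (7281/ln(7281)) / (231/ln(231)) ≈ 19.2895. The two agree to within a few percent, as expected.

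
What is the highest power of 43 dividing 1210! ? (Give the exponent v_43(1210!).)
v_43(1210!) = 28

Legendre's formula: v_p(n!) = Σ_{k ≥ 1} ⌊n / p^k⌋. For p = 43, n = 1210, the terms are:
  ⌊1210/43^1⌋ = ⌊1210/43⌋ = 28
(the next term ⌊1210/43^2⌋ = 0, terminating the sum). Summing: v_43(1210!) = 28 = 28.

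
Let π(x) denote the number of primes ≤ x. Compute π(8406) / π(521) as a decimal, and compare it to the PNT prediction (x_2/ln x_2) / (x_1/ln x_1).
π(8406)/π(521) = 1051/98 ≈ 10.7245;  PNT prediction ≈ 11.1692.

π(521) = 98 and π(8406) = 1051, so π(8406)/π(521) ≈ 10.7245. The PNT-predicted ratio is (8406/ln(8406)) / (521/ln(521)) ≈ 11.1692. The two agree to within a few percent, as expected.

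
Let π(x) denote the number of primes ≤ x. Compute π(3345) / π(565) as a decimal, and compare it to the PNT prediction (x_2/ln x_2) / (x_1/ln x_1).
π(3345)/π(565) = 471/103 ≈ 4.5728;  PNT prediction ≈ 4.6229.

π(565) = 103 and π(3345) = 471, so π(3345)/π(565) ≈ 4.5728. The PNT-predicted ratio is (3345/ln(3345)) / (565/ln(565)) ≈ 4.6229. The two agree to within a few percent, as expected.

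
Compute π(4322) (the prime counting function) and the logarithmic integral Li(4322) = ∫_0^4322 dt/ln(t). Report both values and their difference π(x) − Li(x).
π(4322) = 590;  Li(4322) ≈ 604.01;  π(x) − Li(x) ≈ -14.01.

Direct count of primes ≤ 4322 gives π(4322) = 590. Numerical evaluation of the logarithmic integral gives Li(4322) ≈ 604.01. The difference π(x) − Li(x) ≈ -14.01 is typically negative for small/moderate x (Li(x) overestimates), though Littlewood's theorem shows this sign changes infinitely often.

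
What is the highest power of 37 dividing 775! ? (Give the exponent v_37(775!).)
v_37(775!) = 20

Legendre's formula: v_p(n!) = Σ_{k ≥ 1} ⌊n / p^k⌋. For p = 37, n = 775, the terms are:
  ⌊775/37^1⌋ = ⌊775/37⌋ = 20
(the next term ⌊775/37^2⌋ = 0, terminating the sum). Summing: v_37(775!) = 20 = 20.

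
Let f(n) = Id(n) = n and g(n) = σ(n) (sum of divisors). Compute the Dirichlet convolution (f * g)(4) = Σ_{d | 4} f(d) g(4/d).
(Id * σ)(4) = 17

Divisors of 4: [1, 2, 4]. For each d | 4:
  d = 1: Id(1) · σ(4/1) = 1 · 7 = 7
  d = 2: Id(2) · σ(4/2) = 2 · 3 = 6
  d = 4: Id(4) · σ(4/4) = 4 · 1 = 4
Summing: (Id * σ)(4) = 7 + 6 + 4 = 17.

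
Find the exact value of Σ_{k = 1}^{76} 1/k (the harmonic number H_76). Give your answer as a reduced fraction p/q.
H_76 = 672559662384108370412072783887333/136851726813476721146087646859200

Direct summation: H_76 = 1 + 1/2 + ... + 1/76. The least common denominator is lcm(1, ..., 76) = 410555180440430163438262940577600; over this denominator the numerator is 410555180440430163438262940577600 + 205277590220215081719131470288800 + 136851726813476721146087646859200 + 102638795110107540859565735144400 + 82111036088086032687652588115520 + 68425863406738360573043823429600 + 58650740062918594776894705796800 + 51319397555053770429782867572200 + 45617242271158907048695882286400 + 41055518044043016343826294057760 + 37323198221857287585296630961600 + 34212931703369180286521911714800 + 31581167726186935649097149275200 + 29325370031459297388447352898400 + 27370345362695344229217529371840 + 25659698777526885214891433786100 + 24150304731790009614015467092800 + 22808621135579453524347941143200 + 21608167391601587549382260030400 + 20527759022021508171913147028880 + 19550246687639531592298235265600 + 18661599110928643792648315480800 + 17850225236540441888620127851200 + 17106465851684590143260955857400 + 16422207217617206537530517623104 + 15790583863093467824548574637600 + 15205747423719635682898627428800 + 14662685015729648694223676449200 + 14157075187601040118560791054400 + 13685172681347672114608764685920 + 13243715498078392368976223889600 + 12829849388763442607445716893050 + 12441066073952429195098876987200 + 12075152365895004807007733546400 + 11730148012583718955378941159360 + 11404310567789726762173970571600 + 11096085957849463876709809204800 + 10804083695800793774691130015200 + 10527055908728978549699049758400 + 10263879511010754085956573514440 + 10013540986351955205811291233600 + 9775123343819765796149117632800 + 9547794893963492172982859083200 + 9330799555464321896324157740400 + 9123448454231781409739176457280 + 8925112618270220944310063925600 + 8735216605115535392303466820800 + 8553232925842295071630477928700 + 8378677151845513539556386542400 + 8211103608808603268765258811552 + 8050101577263336538005155697600 + 7895291931546733912274287318800 + 7746324159253399310155904539200 + 7602873711859817841449313714400 + 7464639644371457517059326192320 + 7331342507864824347111838224600 + 7202722463867195849794086676800 + 7078537593800520059280395527200 + 6958562380346273956580727806400 + 6842586340673836057304382342960 + 6730412794105412515381359681600 + 6621857749039196184488111944800 + 6516748895879843864099411755200 + 6414924694381721303722858446525 + 6316233545237387129819429855040 + 6220533036976214597549438493600 + 6127689260304927812511387172800 + 6037576182947502403503866773200 + 5950075078846813962873375950400 + 5865074006291859477689470579680 + 5782467330146903710398069585600 + 5702155283894863381086985285800 + 5624043567677125526551547131200 + 5548042978924731938354904602400 + 5474069072539068845843505874368 + 5402041847900396887345565007600 = 2017678987152325111236218351661999, so H_76 = 2017678987152325111236218351661999/410555180440430163438262940577600; reducing by gcd(2017678987152325111236218351661999, 410555180440430163438262940577600) = 3 gives 672559662384108370412072783887333/136851726813476721146087646859200 ≈ 4.91451. (The PNT-adjacent estimate ln(76) + γ ≈ 4.90795 matches within O(1/n).)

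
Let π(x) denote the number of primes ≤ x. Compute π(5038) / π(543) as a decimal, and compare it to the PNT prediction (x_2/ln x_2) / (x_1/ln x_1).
π(5038)/π(543) = 674/100 ≈ 6.7400;  PNT prediction ≈ 6.8536.

π(543) = 100 and π(5038) = 674, so π(5038)/π(543) ≈ 6.7400. The PNT-predicted ratio is (5038/ln(5038)) / (543/ln(543)) ≈ 6.8536. The two agree to within a few percent, as expected.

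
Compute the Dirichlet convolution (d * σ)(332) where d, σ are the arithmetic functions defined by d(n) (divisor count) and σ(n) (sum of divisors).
(d * σ)(332) = 1376

Divisors of 332: [1, 2, 4, 83, 166, 332]. For each d | 332:
  d = 1: d(1) · σ(332/1) = 1 · 588 = 588
  d = 2: d(2) · σ(332/2) = 2 · 252 = 504
  d = 4: d(4) · σ(332/4) = 3 · 84 = 252
  d = 83: d(83) · σ(332/83) = 2 · 7 = 14
  d = 166: d(166) · σ(332/166) = 4 · 3 = 12
  d = 332: d(332) · σ(332/332) = 6 · 1 = 6
Summing: (d * σ)(332) = 588 + 504 + 252 + 14 + 12 + 6 = 1376.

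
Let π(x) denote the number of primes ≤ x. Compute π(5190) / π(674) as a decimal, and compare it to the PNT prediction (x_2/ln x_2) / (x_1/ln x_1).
π(5190)/π(674) = 691/122 ≈ 5.6639;  PNT prediction ≈ 5.8629.

π(674) = 122 and π(5190) = 691, so π(5190)/π(674) ≈ 5.6639. The PNT-predicted ratio is (5190/ln(5190)) / (674/ln(674)) ≈ 5.8629. The two agree to within a few percent, as expected.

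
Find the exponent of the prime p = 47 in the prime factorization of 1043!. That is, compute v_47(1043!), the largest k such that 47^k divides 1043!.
v_47(1043!) = 22

Legendre's formula: v_p(n!) = Σ_{k ≥ 1} ⌊n / p^k⌋. For p = 47, n = 1043, the terms are:
  ⌊1043/47^1⌋ = ⌊1043/47⌋ = 22
(the next term ⌊1043/47^2⌋ = 0, terminating the sum). Summing: v_47(1043!) = 22 = 22.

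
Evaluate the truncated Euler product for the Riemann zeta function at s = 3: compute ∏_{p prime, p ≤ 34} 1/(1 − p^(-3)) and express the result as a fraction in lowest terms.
∏ = 209363023479599225665/174187638420315512832

The primes p ≤ 34 are [2, 3, 5, 7, 11, 13, 17, 19, 23, 29, 31]. For each prime, (1 − 1/p^3)^(-1) = p^3 / (p^3 − 1). The product is (1 − 1/2^3)^(-1), (1 − 1/3^3)^(-1), (1 − 1/5^3)^(-1), (1 − 1/7^3)^(-1), (1 − 1/11^3)^(-1), (1 − 1/13^3)^(-1), (1 − 1/17^3)^(-1), (1 − 1/19^3)^(-1), (1 − 1/23^3)^(-1), (1 − 1/29^3)^(-1), (1 − 1/31^3)^(-1) = ∏ p^3 / (p^3 − 1) = 209363023479599225665/174187638420315512832.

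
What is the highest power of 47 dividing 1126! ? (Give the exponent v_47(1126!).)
v_47(1126!) = 23

Legendre's formula: v_p(n!) = Σ_{k ≥ 1} ⌊n / p^k⌋. For p = 47, n = 1126, the terms are:
  ⌊1126/47^1⌋ = ⌊1126/47⌋ = 23
(the next term ⌊1126/47^2⌋ = 0, terminating the sum). Summing: v_47(1126!) = 23 = 23.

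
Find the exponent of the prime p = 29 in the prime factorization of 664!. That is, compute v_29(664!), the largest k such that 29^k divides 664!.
v_29(664!) = 22

Legendre's formula: v_p(n!) = Σ_{k ≥ 1} ⌊n / p^k⌋. For p = 29, n = 664, the terms are:
  ⌊664/29^1⌋ = ⌊664/29⌋ = 22
(the next term ⌊664/29^2⌋ = 0, terminating the sum). Summing: v_29(664!) = 22 = 22.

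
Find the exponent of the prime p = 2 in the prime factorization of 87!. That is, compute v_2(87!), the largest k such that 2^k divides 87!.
v_2(87!) = 82

Legendre's formula: v_p(n!) = Σ_{k ≥ 1} ⌊n / p^k⌋. For p = 2, n = 87, the terms are:
  ⌊87/2^1⌋ = ⌊87/2⌋ = 43
  ⌊87/2^2⌋ = ⌊87/4⌋ = 21
  ⌊87/2^3⌋ = ⌊87/8⌋ = 10
  ⌊87/2^4⌋ = ⌊87/16⌋ = 5
  ⌊87/2^5⌋ = ⌊87/32⌋ = 2
  ⌊87/2^6⌋ = ⌊87/64⌋ = 1
(the next term ⌊87/2^7⌋ = 0, terminating the sum). Summing: v_2(87!) = 43 + 21 + 10 + 5 + 2 + 1 = 82.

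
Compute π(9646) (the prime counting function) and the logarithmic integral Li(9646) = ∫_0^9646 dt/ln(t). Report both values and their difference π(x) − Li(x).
π(9646) = 1191;  Li(9646) ≈ 1207.63;  π(x) − Li(x) ≈ -16.63.

Direct count of primes ≤ 9646 gives π(9646) = 1191. Numerical evaluation of the logarithmic integral gives Li(9646) ≈ 1207.63. The difference π(x) − Li(x) ≈ -16.63 is typically negative for small/moderate x (Li(x) overestimates), though Littlewood's theorem shows this sign changes infinitely often.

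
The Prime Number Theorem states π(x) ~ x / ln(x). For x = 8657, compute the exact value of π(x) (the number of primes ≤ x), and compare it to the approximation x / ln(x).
π(8657) = 1077;  x/ln(x) ≈ 954.87;  relative error ≈ 11.34%.

Directly count primes up to 8657: π(8657) = 1077. The PNT approximation gives 8657/ln(8657) ≈ 8657/9.06612 ≈ 954.87. Relative error (π(x) − x/ln(x)) / π(x) ≈ 11.34%; the approximation is known to undercount slightly (Li(x) is a better estimate).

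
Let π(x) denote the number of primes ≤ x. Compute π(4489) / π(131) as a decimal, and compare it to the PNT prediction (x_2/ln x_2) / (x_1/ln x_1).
π(4489)/π(131) = 609/32 ≈ 19.0312;  PNT prediction ≈ 19.8658.

π(131) = 32 and π(4489) = 609, so π(4489)/π(131) ≈ 19.0312. The PNT-predicted ratio is (4489/ln(4489)) / (131/ln(131)) ≈ 19.8658. The two agree to within a few percent, as expected.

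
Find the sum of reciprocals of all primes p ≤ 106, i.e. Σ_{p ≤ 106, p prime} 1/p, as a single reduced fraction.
Σ 1/p = 43710588286712969019768170103664304877397/23984823528925228172706521638692258396210

π(106) = 27, so the primes ≤ 106 are [2, 3, 5, 7, 11, 13, 17, 19, 23, 29, 31, 37, 41, 43, 47, 53, 59, 61, 67, 71, 73, 79, 83, 89, 97, 101, 103]. Summing 1/p over these primes: 43710588286712969019768170103664304877397/23984823528925228172706521638692258396210 ≈ 1.8224. Mertens estimate ln ln(106) + 0.2615 ≈ 1.8013.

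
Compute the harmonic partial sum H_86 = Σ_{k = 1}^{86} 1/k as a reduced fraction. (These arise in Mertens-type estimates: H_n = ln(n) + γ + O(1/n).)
H_86 = 3698356445237207772956045432953649519/734184632222154704090370027645633600

Direct summation: H_86 = 1 + 1/2 + ... + 1/86. The least common denominator is lcm(1, ..., 86) = 8076030954443701744994070304101969600; over this denominator the numerator is 8076030954443701744994070304101969600 + 4038015477221850872497035152050984800 + 2692010318147900581664690101367323200 + 2019007738610925436248517576025492400 + 1615206190888740348998814060820393920 + 1346005159073950290832345050683661600 + 1153718707777671677856295757728852800 + 1009503869305462718124258788012746200 + 897336772715966860554896700455774400 + 807603095444370174499407030410196960 + 734184632222154704090370027645633600 + 673002579536975145416172525341830800 + 621233150341823211153390023392459200 + 576859353888835838928147878864426400 + 538402063629580116332938020273464640 + 504751934652731359062129394006373100 + 475060644379041279117298253182468800 + 448668386357983430277448350227887200 + 425054260760194828683898437057998400 + 403801547722185087249703515205098480 + 384572902592557225952098585909617600 + 367092316111077352045185013822816800 + 351131780627987032391046534960955200 + 336501289768487572708086262670915400 + 323041238177748069799762812164078784 + 310616575170911605576695011696229600 + 299112257571988953518298900151924800 + 288429676944417919464073939432213200 + 278483826015300060172209320831102400 + 269201031814790058166469010136732320 + 260517127562700056290131300132321600 + 252375967326365679531064697003186550 + 244728210740718234696790009215211200 + 237530322189520639558649126591234400 + 230743741555534335571259151545770560 + 224334193178991715138724175113943600 + 218271106876856803918758656867620800 + 212527130380097414341949218528999200 + 207077716780607737051130007797486400 + 201900773861092543624851757602549240 + 196976364742529310853513909856145600 + 192286451296278612976049292954808800 + 187814673359155854534745821025627200 + 183546158055538676022592506911408400 + 179467354543193372110979340091154880 + 175565890313993516195523267480477600 + 171830445839227696702001495831956800 + 168250644884243786354043131335457700 + 164816958253953096836613679675550400 + 161520619088874034899881406082039392 + 158353548126347093039099417727489600 + 155308287585455802788347505848114800 + 152377942536673617830076798190603200 + 149556128785994476759149450075962400 + 146836926444430940818074005529126720 + 144214838472208959732036969716106600 + 141684753586731609561299479019332800 + 139241913007650030086104660415551200 + 136881880583791554999899496679694400 + 134600515907395029083234505068366160 + 132393950072847569590066726296753600 + 130258563781350028145065650066160800 + 128190967530852408650699528636539200 + 126187983663182839765532348501593275 + 124246630068364642230678004678491840 + 122364105370359117348395004607605600 + 120537775439458234999911497076148800 + 118765161094760319779324563295617200 + 117043926875995677463682178320318400 + 115371870777767167785629575772885280 + 113746914851319742887240426818337600 + 112167096589495857569362087556971800 + 110630561019776736232795483617835200 + 109135553438428401959379328433810400 + 107680412725916023266587604054692928 + 106263565190048707170974609264499600 + 104883518888879243441481432520804800 + 103538858390303868525565003898743200 + 102228239929667110696127472203822400 + 100950386930546271812425878801274620 + 99704085857329651172766300050641600 + 98488182371264655426756954928072800 + 97301577764381948734868316916891200 + 96143225648139306488024646477404400 + 95012128875808255823459650636493760 + 93907336679577927267372910512813600 = 40681920897609285502516499762490144709, so H_86 = 40681920897609285502516499762490144709/8076030954443701744994070304101969600; reducing by gcd(40681920897609285502516499762490144709, 8076030954443701744994070304101969600) = 11 gives 3698356445237207772956045432953649519/734184632222154704090370027645633600 ≈ 5.03737. (The PNT-adjacent estimate ln(86) + γ ≈ 5.03156 matches within O(1/n).)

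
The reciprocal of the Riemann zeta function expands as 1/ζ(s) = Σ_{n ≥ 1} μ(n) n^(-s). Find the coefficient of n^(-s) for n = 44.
μ(44) = 0

Factor n = 44 = 2^2 · 11. μ(n) = 0 if any exponent ≥ 2 (not squarefree); otherwise μ(n) = (−1)^{ω(n)} where ω(n) is the number of distinct prime factors. Applying: μ(44) = 0.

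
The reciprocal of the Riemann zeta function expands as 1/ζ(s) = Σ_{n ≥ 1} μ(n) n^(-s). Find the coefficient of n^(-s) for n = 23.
μ(23) = -1

Factor n = 23 = 23. μ(n) = 0 if any exponent ≥ 2 (not squarefree); otherwise μ(n) = (−1)^{ω(n)} where ω(n) is the number of distinct prime factors. Applying: μ(23) = -1.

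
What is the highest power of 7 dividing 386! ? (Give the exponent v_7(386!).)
v_7(386!) = 63

Legendre's formula: v_p(n!) = Σ_{k ≥ 1} ⌊n / p^k⌋. For p = 7, n = 386, the terms are:
  ⌊386/7^1⌋ = ⌊386/7⌋ = 55
  ⌊386/7^2⌋ = ⌊386/49⌋ = 7
  ⌊386/7^3⌋ = ⌊386/343⌋ = 1
(the next term ⌊386/7^4⌋ = 0, terminating the sum). Summing: v_7(386!) = 55 + 7 + 1 = 63.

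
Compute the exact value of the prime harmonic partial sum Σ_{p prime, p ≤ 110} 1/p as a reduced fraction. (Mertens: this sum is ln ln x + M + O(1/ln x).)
Σ 1/p = 514977313070181206962860776592994315598662571/279734996817854936178276161872067809674997230

π(110) = 29, so the primes ≤ 110 are [2, 3, 5, 7, 11, 13, 17, 19, 23, 29, 31, 37, 41, 43, 47, 53, 59, 61, 67, 71, 73, 79, 83, 89, 97, 101, 103, 107, 109]. Summing 1/p over these primes: 514977313070181206962860776592994315598662571/279734996817854936178276161872067809674997230 ≈ 1.8409. Mertens estimate ln ln(110) + 0.2615 ≈ 1.8092.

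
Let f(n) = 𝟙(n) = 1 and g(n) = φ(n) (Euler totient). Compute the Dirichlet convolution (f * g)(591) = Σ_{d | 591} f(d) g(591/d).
(𝟙 * φ)(591) = 591

Divisors of 591: [1, 3, 197, 591]. For each d | 591:
  d = 1: 𝟙(1) · φ(591/1) = 1 · 392 = 392
  d = 3: 𝟙(3) · φ(591/3) = 1 · 196 = 196
  d = 197: 𝟙(197) · φ(591/197) = 1 · 2 = 2
  d = 591: 𝟙(591) · φ(591/591) = 1 · 1 = 1
Summing: (𝟙 * φ)(591) = 392 + 196 + 2 + 1 = 591.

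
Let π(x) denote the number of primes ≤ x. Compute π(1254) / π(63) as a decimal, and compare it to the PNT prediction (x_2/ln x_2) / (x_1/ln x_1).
π(1254)/π(63) = 204/18 ≈ 11.3333;  PNT prediction ≈ 11.5597.

π(63) = 18 and π(1254) = 204, so π(1254)/π(63) ≈ 11.3333. The PNT-predicted ratio is (1254/ln(1254)) / (63/ln(63)) ≈ 11.5597. The two agree to within a few percent, as expected.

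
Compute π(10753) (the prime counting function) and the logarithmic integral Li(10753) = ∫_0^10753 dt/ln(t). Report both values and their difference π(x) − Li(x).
π(10753) = 1311;  Li(10753) ≈ 1327.57;  π(x) − Li(x) ≈ -16.57.

Direct count of primes ≤ 10753 gives π(10753) = 1311. Numerical evaluation of the logarithmic integral gives Li(10753) ≈ 1327.57. The difference π(x) − Li(x) ≈ -16.57 is typically negative for small/moderate x (Li(x) overestimates), though Littlewood's theorem shows this sign changes infinitely often.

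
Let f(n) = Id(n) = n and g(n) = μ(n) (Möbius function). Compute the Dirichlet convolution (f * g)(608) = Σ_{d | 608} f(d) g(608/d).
(Id * μ)(608) = 288

Divisors of 608: [1, 2, 4, 8, 16, 19, 32, 38, 76, 152, 304, 608]. For each d | 608:
  d = 1: Id(1) · μ(608/1) = 1 · 0 = 0
  d = 2: Id(2) · μ(608/2) = 2 · 0 = 0
  d = 4: Id(4) · μ(608/4) = 4 · 0 = 0
  d = 8: Id(8) · μ(608/8) = 8 · 0 = 0
  d = 16: Id(16) · μ(608/16) = 16 · 1 = 16
  d = 19: Id(19) · μ(608/19) = 19 · 0 = 0
  d = 32: Id(32) · μ(608/32) = 32 · -1 = -32
  d = 38: Id(38) · μ(608/38) = 38 · 0 = 0
  d = 76: Id(76) · μ(608/76) = 76 · 0 = 0
  d = 152: Id(152) · μ(608/152) = 152 · 0 = 0
  d = 304: Id(304) · μ(608/304) = 304 · -1 = -304
  d = 608: Id(608) · μ(608/608) = 608 · 1 = 608
Summing: (Id * μ)(608) = 0 + 0 + 0 + 0 + 16 + 0 + -32 + 0 + 0 + 0 + -304 + 608 = 288.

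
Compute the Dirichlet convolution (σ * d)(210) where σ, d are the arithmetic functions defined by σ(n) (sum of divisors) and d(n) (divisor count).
(σ * d)(210) = 2400

Divisors of 210: [1, 2, 3, 5, 6, 7, 10, 14, 15, 21, 30, 35, 42, 70, 105, 210]. For each d | 210:
  d = 1: σ(1) · d(210/1) = 1 · 16 = 16
  d = 2: σ(2) · d(210/2) = 3 · 8 = 24
  d = 3: σ(3) · d(210/3) = 4 · 8 = 32
  d = 5: σ(5) · d(210/5) = 6 · 8 = 48
  d = 6: σ(6) · d(210/6) = 12 · 4 = 48
  d = 7: σ(7) · d(210/7) = 8 · 8 = 64
  d = 10: σ(10) · d(210/10) = 18 · 4 = 72
  d = 14: σ(14) · d(210/14) = 24 · 4 = 96
  d = 15: σ(15) · d(210/15) = 24 · 4 = 96
  d = 21: σ(21) · d(210/21) = 32 · 4 = 128
  d = 30: σ(30) · d(210/30) = 72 · 2 = 144
  d = 35: σ(35) · d(210/35) = 48 · 4 = 192
  d = 42: σ(42) · d(210/42) = 96 · 2 = 192
  d = 70: σ(70) · d(210/70) = 144 · 2 = 288
  d = 105: σ(105) · d(210/105) = 192 · 2 = 384
  d = 210: σ(210) · d(210/210) = 576 · 1 = 576
Summing: (σ * d)(210) = 16 + 24 + 32 + 48 + 48 + 64 + 72 + 96 + 96 + 128 + 144 + 192 + 192 + 288 + 384 + 576 = 2400.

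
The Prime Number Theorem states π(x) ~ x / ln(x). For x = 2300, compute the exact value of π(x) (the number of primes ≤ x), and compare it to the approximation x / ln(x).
π(2300) = 342;  x/ln(x) ≈ 297.13;  relative error ≈ 13.12%.

Directly count primes up to 2300: π(2300) = 342. The PNT approximation gives 2300/ln(2300) ≈ 2300/7.74066 ≈ 297.13. Relative error (π(x) − x/ln(x)) / π(x) ≈ 13.12%; the approximation is known to undercount slightly (Li(x) is a better estimate).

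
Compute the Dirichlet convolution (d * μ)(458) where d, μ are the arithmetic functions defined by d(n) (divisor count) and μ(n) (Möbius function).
(d * μ)(458) = 1

Divisors of 458: [1, 2, 229, 458]. For each d | 458:
  d = 1: d(1) · μ(458/1) = 1 · 1 = 1
  d = 2: d(2) · μ(458/2) = 2 · -1 = -2
  d = 229: d(229) · μ(458/229) = 2 · -1 = -2
  d = 458: d(458) · μ(458/458) = 4 · 1 = 4
Summing: (d * μ)(458) = 1 + -2 + -2 + 4 = 1.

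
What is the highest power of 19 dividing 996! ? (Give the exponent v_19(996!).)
v_19(996!) = 54

Legendre's formula: v_p(n!) = Σ_{k ≥ 1} ⌊n / p^k⌋. For p = 19, n = 996, the terms are:
  ⌊996/19^1⌋ = ⌊996/19⌋ = 52
  ⌊996/19^2⌋ = ⌊996/361⌋ = 2
(the next term ⌊996/19^3⌋ = 0, terminating the sum). Summing: v_19(996!) = 52 + 2 = 54.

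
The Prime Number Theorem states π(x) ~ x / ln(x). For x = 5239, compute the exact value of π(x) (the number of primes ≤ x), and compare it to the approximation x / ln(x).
π(5239) = 697;  x/ln(x) ≈ 611.75;  relative error ≈ 12.23%.

Directly count primes up to 5239: π(5239) = 697. The PNT approximation gives 5239/ln(5239) ≈ 5239/8.56389 ≈ 611.75. Relative error (π(x) − x/ln(x)) / π(x) ≈ 12.23%; the approximation is known to undercount slightly (Li(x) is a better estimate).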